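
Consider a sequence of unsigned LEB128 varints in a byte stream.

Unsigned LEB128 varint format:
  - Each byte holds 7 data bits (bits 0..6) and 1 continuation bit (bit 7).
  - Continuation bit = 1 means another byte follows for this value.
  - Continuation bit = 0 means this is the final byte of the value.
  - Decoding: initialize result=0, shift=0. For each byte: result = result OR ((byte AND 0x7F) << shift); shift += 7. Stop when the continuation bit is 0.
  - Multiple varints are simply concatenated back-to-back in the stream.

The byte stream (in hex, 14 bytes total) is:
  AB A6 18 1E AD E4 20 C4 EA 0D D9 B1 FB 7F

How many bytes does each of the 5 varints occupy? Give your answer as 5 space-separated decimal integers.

Answer: 3 1 3 3 4

Derivation:
  byte[0]=0xAB cont=1 payload=0x2B=43: acc |= 43<<0 -> acc=43 shift=7
  byte[1]=0xA6 cont=1 payload=0x26=38: acc |= 38<<7 -> acc=4907 shift=14
  byte[2]=0x18 cont=0 payload=0x18=24: acc |= 24<<14 -> acc=398123 shift=21 [end]
Varint 1: bytes[0:3] = AB A6 18 -> value 398123 (3 byte(s))
  byte[3]=0x1E cont=0 payload=0x1E=30: acc |= 30<<0 -> acc=30 shift=7 [end]
Varint 2: bytes[3:4] = 1E -> value 30 (1 byte(s))
  byte[4]=0xAD cont=1 payload=0x2D=45: acc |= 45<<0 -> acc=45 shift=7
  byte[5]=0xE4 cont=1 payload=0x64=100: acc |= 100<<7 -> acc=12845 shift=14
  byte[6]=0x20 cont=0 payload=0x20=32: acc |= 32<<14 -> acc=537133 shift=21 [end]
Varint 3: bytes[4:7] = AD E4 20 -> value 537133 (3 byte(s))
  byte[7]=0xC4 cont=1 payload=0x44=68: acc |= 68<<0 -> acc=68 shift=7
  byte[8]=0xEA cont=1 payload=0x6A=106: acc |= 106<<7 -> acc=13636 shift=14
  byte[9]=0x0D cont=0 payload=0x0D=13: acc |= 13<<14 -> acc=226628 shift=21 [end]
Varint 4: bytes[7:10] = C4 EA 0D -> value 226628 (3 byte(s))
  byte[10]=0xD9 cont=1 payload=0x59=89: acc |= 89<<0 -> acc=89 shift=7
  byte[11]=0xB1 cont=1 payload=0x31=49: acc |= 49<<7 -> acc=6361 shift=14
  byte[12]=0xFB cont=1 payload=0x7B=123: acc |= 123<<14 -> acc=2021593 shift=21
  byte[13]=0x7F cont=0 payload=0x7F=127: acc |= 127<<21 -> acc=268359897 shift=28 [end]
Varint 5: bytes[10:14] = D9 B1 FB 7F -> value 268359897 (4 byte(s))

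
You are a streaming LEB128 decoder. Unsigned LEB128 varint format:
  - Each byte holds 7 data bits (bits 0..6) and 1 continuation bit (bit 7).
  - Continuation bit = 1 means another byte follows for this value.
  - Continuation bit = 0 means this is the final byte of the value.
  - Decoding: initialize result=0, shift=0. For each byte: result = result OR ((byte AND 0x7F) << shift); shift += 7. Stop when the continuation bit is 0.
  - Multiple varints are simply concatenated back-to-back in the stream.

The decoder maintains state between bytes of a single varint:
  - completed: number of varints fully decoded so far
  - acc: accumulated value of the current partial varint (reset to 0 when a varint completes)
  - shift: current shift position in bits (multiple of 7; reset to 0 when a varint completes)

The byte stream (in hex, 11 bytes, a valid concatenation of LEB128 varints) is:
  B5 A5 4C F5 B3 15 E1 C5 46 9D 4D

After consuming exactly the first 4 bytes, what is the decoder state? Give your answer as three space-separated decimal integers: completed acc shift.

byte[0]=0xB5 cont=1 payload=0x35: acc |= 53<<0 -> completed=0 acc=53 shift=7
byte[1]=0xA5 cont=1 payload=0x25: acc |= 37<<7 -> completed=0 acc=4789 shift=14
byte[2]=0x4C cont=0 payload=0x4C: varint #1 complete (value=1249973); reset -> completed=1 acc=0 shift=0
byte[3]=0xF5 cont=1 payload=0x75: acc |= 117<<0 -> completed=1 acc=117 shift=7

Answer: 1 117 7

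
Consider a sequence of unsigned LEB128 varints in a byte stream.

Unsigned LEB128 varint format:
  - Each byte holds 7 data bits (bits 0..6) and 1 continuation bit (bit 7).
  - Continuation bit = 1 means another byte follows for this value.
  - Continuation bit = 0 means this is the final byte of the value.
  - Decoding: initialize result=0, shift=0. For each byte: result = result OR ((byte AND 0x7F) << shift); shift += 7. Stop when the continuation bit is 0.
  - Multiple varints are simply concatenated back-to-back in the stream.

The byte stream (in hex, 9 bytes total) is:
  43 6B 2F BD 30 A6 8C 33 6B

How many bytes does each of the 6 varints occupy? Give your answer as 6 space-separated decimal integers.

Answer: 1 1 1 2 3 1

Derivation:
  byte[0]=0x43 cont=0 payload=0x43=67: acc |= 67<<0 -> acc=67 shift=7 [end]
Varint 1: bytes[0:1] = 43 -> value 67 (1 byte(s))
  byte[1]=0x6B cont=0 payload=0x6B=107: acc |= 107<<0 -> acc=107 shift=7 [end]
Varint 2: bytes[1:2] = 6B -> value 107 (1 byte(s))
  byte[2]=0x2F cont=0 payload=0x2F=47: acc |= 47<<0 -> acc=47 shift=7 [end]
Varint 3: bytes[2:3] = 2F -> value 47 (1 byte(s))
  byte[3]=0xBD cont=1 payload=0x3D=61: acc |= 61<<0 -> acc=61 shift=7
  byte[4]=0x30 cont=0 payload=0x30=48: acc |= 48<<7 -> acc=6205 shift=14 [end]
Varint 4: bytes[3:5] = BD 30 -> value 6205 (2 byte(s))
  byte[5]=0xA6 cont=1 payload=0x26=38: acc |= 38<<0 -> acc=38 shift=7
  byte[6]=0x8C cont=1 payload=0x0C=12: acc |= 12<<7 -> acc=1574 shift=14
  byte[7]=0x33 cont=0 payload=0x33=51: acc |= 51<<14 -> acc=837158 shift=21 [end]
Varint 5: bytes[5:8] = A6 8C 33 -> value 837158 (3 byte(s))
  byte[8]=0x6B cont=0 payload=0x6B=107: acc |= 107<<0 -> acc=107 shift=7 [end]
Varint 6: bytes[8:9] = 6B -> value 107 (1 byte(s))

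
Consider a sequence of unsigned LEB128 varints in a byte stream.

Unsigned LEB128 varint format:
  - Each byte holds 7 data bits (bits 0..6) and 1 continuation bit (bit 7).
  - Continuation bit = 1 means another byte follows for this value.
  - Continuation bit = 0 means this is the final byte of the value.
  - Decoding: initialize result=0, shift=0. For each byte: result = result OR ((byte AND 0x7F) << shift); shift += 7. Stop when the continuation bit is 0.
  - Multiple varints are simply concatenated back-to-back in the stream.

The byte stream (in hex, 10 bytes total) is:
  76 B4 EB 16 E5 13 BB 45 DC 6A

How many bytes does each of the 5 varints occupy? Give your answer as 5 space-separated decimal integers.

  byte[0]=0x76 cont=0 payload=0x76=118: acc |= 118<<0 -> acc=118 shift=7 [end]
Varint 1: bytes[0:1] = 76 -> value 118 (1 byte(s))
  byte[1]=0xB4 cont=1 payload=0x34=52: acc |= 52<<0 -> acc=52 shift=7
  byte[2]=0xEB cont=1 payload=0x6B=107: acc |= 107<<7 -> acc=13748 shift=14
  byte[3]=0x16 cont=0 payload=0x16=22: acc |= 22<<14 -> acc=374196 shift=21 [end]
Varint 2: bytes[1:4] = B4 EB 16 -> value 374196 (3 byte(s))
  byte[4]=0xE5 cont=1 payload=0x65=101: acc |= 101<<0 -> acc=101 shift=7
  byte[5]=0x13 cont=0 payload=0x13=19: acc |= 19<<7 -> acc=2533 shift=14 [end]
Varint 3: bytes[4:6] = E5 13 -> value 2533 (2 byte(s))
  byte[6]=0xBB cont=1 payload=0x3B=59: acc |= 59<<0 -> acc=59 shift=7
  byte[7]=0x45 cont=0 payload=0x45=69: acc |= 69<<7 -> acc=8891 shift=14 [end]
Varint 4: bytes[6:8] = BB 45 -> value 8891 (2 byte(s))
  byte[8]=0xDC cont=1 payload=0x5C=92: acc |= 92<<0 -> acc=92 shift=7
  byte[9]=0x6A cont=0 payload=0x6A=106: acc |= 106<<7 -> acc=13660 shift=14 [end]
Varint 5: bytes[8:10] = DC 6A -> value 13660 (2 byte(s))

Answer: 1 3 2 2 2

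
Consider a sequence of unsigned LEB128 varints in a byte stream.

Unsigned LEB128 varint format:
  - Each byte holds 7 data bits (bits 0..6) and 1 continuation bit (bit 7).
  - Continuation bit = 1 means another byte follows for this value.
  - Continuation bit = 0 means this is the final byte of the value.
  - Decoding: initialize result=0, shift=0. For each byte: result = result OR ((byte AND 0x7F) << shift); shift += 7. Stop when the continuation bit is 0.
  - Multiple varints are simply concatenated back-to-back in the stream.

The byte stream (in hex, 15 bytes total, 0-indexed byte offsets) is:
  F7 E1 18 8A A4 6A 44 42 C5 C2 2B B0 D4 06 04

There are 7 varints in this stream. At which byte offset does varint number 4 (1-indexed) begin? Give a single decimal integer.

  byte[0]=0xF7 cont=1 payload=0x77=119: acc |= 119<<0 -> acc=119 shift=7
  byte[1]=0xE1 cont=1 payload=0x61=97: acc |= 97<<7 -> acc=12535 shift=14
  byte[2]=0x18 cont=0 payload=0x18=24: acc |= 24<<14 -> acc=405751 shift=21 [end]
Varint 1: bytes[0:3] = F7 E1 18 -> value 405751 (3 byte(s))
  byte[3]=0x8A cont=1 payload=0x0A=10: acc |= 10<<0 -> acc=10 shift=7
  byte[4]=0xA4 cont=1 payload=0x24=36: acc |= 36<<7 -> acc=4618 shift=14
  byte[5]=0x6A cont=0 payload=0x6A=106: acc |= 106<<14 -> acc=1741322 shift=21 [end]
Varint 2: bytes[3:6] = 8A A4 6A -> value 1741322 (3 byte(s))
  byte[6]=0x44 cont=0 payload=0x44=68: acc |= 68<<0 -> acc=68 shift=7 [end]
Varint 3: bytes[6:7] = 44 -> value 68 (1 byte(s))
  byte[7]=0x42 cont=0 payload=0x42=66: acc |= 66<<0 -> acc=66 shift=7 [end]
Varint 4: bytes[7:8] = 42 -> value 66 (1 byte(s))
  byte[8]=0xC5 cont=1 payload=0x45=69: acc |= 69<<0 -> acc=69 shift=7
  byte[9]=0xC2 cont=1 payload=0x42=66: acc |= 66<<7 -> acc=8517 shift=14
  byte[10]=0x2B cont=0 payload=0x2B=43: acc |= 43<<14 -> acc=713029 shift=21 [end]
Varint 5: bytes[8:11] = C5 C2 2B -> value 713029 (3 byte(s))
  byte[11]=0xB0 cont=1 payload=0x30=48: acc |= 48<<0 -> acc=48 shift=7
  byte[12]=0xD4 cont=1 payload=0x54=84: acc |= 84<<7 -> acc=10800 shift=14
  byte[13]=0x06 cont=0 payload=0x06=6: acc |= 6<<14 -> acc=109104 shift=21 [end]
Varint 6: bytes[11:14] = B0 D4 06 -> value 109104 (3 byte(s))
  byte[14]=0x04 cont=0 payload=0x04=4: acc |= 4<<0 -> acc=4 shift=7 [end]
Varint 7: bytes[14:15] = 04 -> value 4 (1 byte(s))

Answer: 7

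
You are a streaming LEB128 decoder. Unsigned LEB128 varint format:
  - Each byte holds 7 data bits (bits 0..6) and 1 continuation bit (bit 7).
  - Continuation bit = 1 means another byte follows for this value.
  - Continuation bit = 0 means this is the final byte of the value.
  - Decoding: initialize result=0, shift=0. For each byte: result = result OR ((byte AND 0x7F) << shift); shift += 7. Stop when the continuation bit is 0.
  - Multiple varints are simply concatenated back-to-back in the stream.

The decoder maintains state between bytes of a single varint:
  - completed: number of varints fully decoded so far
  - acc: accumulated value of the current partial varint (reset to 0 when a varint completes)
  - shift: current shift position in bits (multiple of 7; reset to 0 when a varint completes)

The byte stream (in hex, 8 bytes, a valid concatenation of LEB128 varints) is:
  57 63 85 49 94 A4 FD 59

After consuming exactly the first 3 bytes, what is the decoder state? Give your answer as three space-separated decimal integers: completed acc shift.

Answer: 2 5 7

Derivation:
byte[0]=0x57 cont=0 payload=0x57: varint #1 complete (value=87); reset -> completed=1 acc=0 shift=0
byte[1]=0x63 cont=0 payload=0x63: varint #2 complete (value=99); reset -> completed=2 acc=0 shift=0
byte[2]=0x85 cont=1 payload=0x05: acc |= 5<<0 -> completed=2 acc=5 shift=7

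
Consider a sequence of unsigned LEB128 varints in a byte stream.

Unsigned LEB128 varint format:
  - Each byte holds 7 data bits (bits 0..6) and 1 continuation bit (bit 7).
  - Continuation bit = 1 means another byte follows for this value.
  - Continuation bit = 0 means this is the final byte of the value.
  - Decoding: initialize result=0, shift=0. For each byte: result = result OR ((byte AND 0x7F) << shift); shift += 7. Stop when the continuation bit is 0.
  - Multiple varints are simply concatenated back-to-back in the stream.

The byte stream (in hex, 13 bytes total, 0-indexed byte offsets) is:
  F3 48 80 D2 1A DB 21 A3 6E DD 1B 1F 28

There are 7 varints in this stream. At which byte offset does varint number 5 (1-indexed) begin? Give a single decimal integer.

  byte[0]=0xF3 cont=1 payload=0x73=115: acc |= 115<<0 -> acc=115 shift=7
  byte[1]=0x48 cont=0 payload=0x48=72: acc |= 72<<7 -> acc=9331 shift=14 [end]
Varint 1: bytes[0:2] = F3 48 -> value 9331 (2 byte(s))
  byte[2]=0x80 cont=1 payload=0x00=0: acc |= 0<<0 -> acc=0 shift=7
  byte[3]=0xD2 cont=1 payload=0x52=82: acc |= 82<<7 -> acc=10496 shift=14
  byte[4]=0x1A cont=0 payload=0x1A=26: acc |= 26<<14 -> acc=436480 shift=21 [end]
Varint 2: bytes[2:5] = 80 D2 1A -> value 436480 (3 byte(s))
  byte[5]=0xDB cont=1 payload=0x5B=91: acc |= 91<<0 -> acc=91 shift=7
  byte[6]=0x21 cont=0 payload=0x21=33: acc |= 33<<7 -> acc=4315 shift=14 [end]
Varint 3: bytes[5:7] = DB 21 -> value 4315 (2 byte(s))
  byte[7]=0xA3 cont=1 payload=0x23=35: acc |= 35<<0 -> acc=35 shift=7
  byte[8]=0x6E cont=0 payload=0x6E=110: acc |= 110<<7 -> acc=14115 shift=14 [end]
Varint 4: bytes[7:9] = A3 6E -> value 14115 (2 byte(s))
  byte[9]=0xDD cont=1 payload=0x5D=93: acc |= 93<<0 -> acc=93 shift=7
  byte[10]=0x1B cont=0 payload=0x1B=27: acc |= 27<<7 -> acc=3549 shift=14 [end]
Varint 5: bytes[9:11] = DD 1B -> value 3549 (2 byte(s))
  byte[11]=0x1F cont=0 payload=0x1F=31: acc |= 31<<0 -> acc=31 shift=7 [end]
Varint 6: bytes[11:12] = 1F -> value 31 (1 byte(s))
  byte[12]=0x28 cont=0 payload=0x28=40: acc |= 40<<0 -> acc=40 shift=7 [end]
Varint 7: bytes[12:13] = 28 -> value 40 (1 byte(s))

Answer: 9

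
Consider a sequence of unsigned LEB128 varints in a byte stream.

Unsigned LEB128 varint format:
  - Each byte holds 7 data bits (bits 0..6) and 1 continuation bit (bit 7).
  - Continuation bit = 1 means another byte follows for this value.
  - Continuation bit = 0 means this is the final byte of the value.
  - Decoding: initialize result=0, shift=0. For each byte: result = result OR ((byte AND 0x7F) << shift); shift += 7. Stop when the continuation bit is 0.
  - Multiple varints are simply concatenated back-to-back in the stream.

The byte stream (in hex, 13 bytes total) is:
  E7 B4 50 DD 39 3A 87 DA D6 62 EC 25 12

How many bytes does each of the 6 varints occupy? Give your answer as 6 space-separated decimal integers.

  byte[0]=0xE7 cont=1 payload=0x67=103: acc |= 103<<0 -> acc=103 shift=7
  byte[1]=0xB4 cont=1 payload=0x34=52: acc |= 52<<7 -> acc=6759 shift=14
  byte[2]=0x50 cont=0 payload=0x50=80: acc |= 80<<14 -> acc=1317479 shift=21 [end]
Varint 1: bytes[0:3] = E7 B4 50 -> value 1317479 (3 byte(s))
  byte[3]=0xDD cont=1 payload=0x5D=93: acc |= 93<<0 -> acc=93 shift=7
  byte[4]=0x39 cont=0 payload=0x39=57: acc |= 57<<7 -> acc=7389 shift=14 [end]
Varint 2: bytes[3:5] = DD 39 -> value 7389 (2 byte(s))
  byte[5]=0x3A cont=0 payload=0x3A=58: acc |= 58<<0 -> acc=58 shift=7 [end]
Varint 3: bytes[5:6] = 3A -> value 58 (1 byte(s))
  byte[6]=0x87 cont=1 payload=0x07=7: acc |= 7<<0 -> acc=7 shift=7
  byte[7]=0xDA cont=1 payload=0x5A=90: acc |= 90<<7 -> acc=11527 shift=14
  byte[8]=0xD6 cont=1 payload=0x56=86: acc |= 86<<14 -> acc=1420551 shift=21
  byte[9]=0x62 cont=0 payload=0x62=98: acc |= 98<<21 -> acc=206941447 shift=28 [end]
Varint 4: bytes[6:10] = 87 DA D6 62 -> value 206941447 (4 byte(s))
  byte[10]=0xEC cont=1 payload=0x6C=108: acc |= 108<<0 -> acc=108 shift=7
  byte[11]=0x25 cont=0 payload=0x25=37: acc |= 37<<7 -> acc=4844 shift=14 [end]
Varint 5: bytes[10:12] = EC 25 -> value 4844 (2 byte(s))
  byte[12]=0x12 cont=0 payload=0x12=18: acc |= 18<<0 -> acc=18 shift=7 [end]
Varint 6: bytes[12:13] = 12 -> value 18 (1 byte(s))

Answer: 3 2 1 4 2 1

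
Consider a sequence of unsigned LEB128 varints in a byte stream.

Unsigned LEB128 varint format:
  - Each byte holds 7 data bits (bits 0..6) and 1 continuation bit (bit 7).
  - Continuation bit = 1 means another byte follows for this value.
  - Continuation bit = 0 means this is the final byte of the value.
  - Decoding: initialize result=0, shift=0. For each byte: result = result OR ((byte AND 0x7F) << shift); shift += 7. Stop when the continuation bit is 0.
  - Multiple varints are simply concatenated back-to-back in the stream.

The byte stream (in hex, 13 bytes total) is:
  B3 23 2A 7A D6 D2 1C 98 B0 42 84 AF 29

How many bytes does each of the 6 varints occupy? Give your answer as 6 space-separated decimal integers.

  byte[0]=0xB3 cont=1 payload=0x33=51: acc |= 51<<0 -> acc=51 shift=7
  byte[1]=0x23 cont=0 payload=0x23=35: acc |= 35<<7 -> acc=4531 shift=14 [end]
Varint 1: bytes[0:2] = B3 23 -> value 4531 (2 byte(s))
  byte[2]=0x2A cont=0 payload=0x2A=42: acc |= 42<<0 -> acc=42 shift=7 [end]
Varint 2: bytes[2:3] = 2A -> value 42 (1 byte(s))
  byte[3]=0x7A cont=0 payload=0x7A=122: acc |= 122<<0 -> acc=122 shift=7 [end]
Varint 3: bytes[3:4] = 7A -> value 122 (1 byte(s))
  byte[4]=0xD6 cont=1 payload=0x56=86: acc |= 86<<0 -> acc=86 shift=7
  byte[5]=0xD2 cont=1 payload=0x52=82: acc |= 82<<7 -> acc=10582 shift=14
  byte[6]=0x1C cont=0 payload=0x1C=28: acc |= 28<<14 -> acc=469334 shift=21 [end]
Varint 4: bytes[4:7] = D6 D2 1C -> value 469334 (3 byte(s))
  byte[7]=0x98 cont=1 payload=0x18=24: acc |= 24<<0 -> acc=24 shift=7
  byte[8]=0xB0 cont=1 payload=0x30=48: acc |= 48<<7 -> acc=6168 shift=14
  byte[9]=0x42 cont=0 payload=0x42=66: acc |= 66<<14 -> acc=1087512 shift=21 [end]
Varint 5: bytes[7:10] = 98 B0 42 -> value 1087512 (3 byte(s))
  byte[10]=0x84 cont=1 payload=0x04=4: acc |= 4<<0 -> acc=4 shift=7
  byte[11]=0xAF cont=1 payload=0x2F=47: acc |= 47<<7 -> acc=6020 shift=14
  byte[12]=0x29 cont=0 payload=0x29=41: acc |= 41<<14 -> acc=677764 shift=21 [end]
Varint 6: bytes[10:13] = 84 AF 29 -> value 677764 (3 byte(s))

Answer: 2 1 1 3 3 3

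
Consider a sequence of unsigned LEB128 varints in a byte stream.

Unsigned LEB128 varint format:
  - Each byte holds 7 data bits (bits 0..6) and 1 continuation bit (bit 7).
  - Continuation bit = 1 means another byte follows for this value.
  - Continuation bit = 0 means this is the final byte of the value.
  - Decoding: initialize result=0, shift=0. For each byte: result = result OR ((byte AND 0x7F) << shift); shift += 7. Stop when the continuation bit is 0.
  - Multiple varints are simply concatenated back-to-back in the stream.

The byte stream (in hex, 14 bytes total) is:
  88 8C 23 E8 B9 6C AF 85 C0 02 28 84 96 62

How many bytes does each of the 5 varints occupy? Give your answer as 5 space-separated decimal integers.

Answer: 3 3 4 1 3

Derivation:
  byte[0]=0x88 cont=1 payload=0x08=8: acc |= 8<<0 -> acc=8 shift=7
  byte[1]=0x8C cont=1 payload=0x0C=12: acc |= 12<<7 -> acc=1544 shift=14
  byte[2]=0x23 cont=0 payload=0x23=35: acc |= 35<<14 -> acc=574984 shift=21 [end]
Varint 1: bytes[0:3] = 88 8C 23 -> value 574984 (3 byte(s))
  byte[3]=0xE8 cont=1 payload=0x68=104: acc |= 104<<0 -> acc=104 shift=7
  byte[4]=0xB9 cont=1 payload=0x39=57: acc |= 57<<7 -> acc=7400 shift=14
  byte[5]=0x6C cont=0 payload=0x6C=108: acc |= 108<<14 -> acc=1776872 shift=21 [end]
Varint 2: bytes[3:6] = E8 B9 6C -> value 1776872 (3 byte(s))
  byte[6]=0xAF cont=1 payload=0x2F=47: acc |= 47<<0 -> acc=47 shift=7
  byte[7]=0x85 cont=1 payload=0x05=5: acc |= 5<<7 -> acc=687 shift=14
  byte[8]=0xC0 cont=1 payload=0x40=64: acc |= 64<<14 -> acc=1049263 shift=21
  byte[9]=0x02 cont=0 payload=0x02=2: acc |= 2<<21 -> acc=5243567 shift=28 [end]
Varint 3: bytes[6:10] = AF 85 C0 02 -> value 5243567 (4 byte(s))
  byte[10]=0x28 cont=0 payload=0x28=40: acc |= 40<<0 -> acc=40 shift=7 [end]
Varint 4: bytes[10:11] = 28 -> value 40 (1 byte(s))
  byte[11]=0x84 cont=1 payload=0x04=4: acc |= 4<<0 -> acc=4 shift=7
  byte[12]=0x96 cont=1 payload=0x16=22: acc |= 22<<7 -> acc=2820 shift=14
  byte[13]=0x62 cont=0 payload=0x62=98: acc |= 98<<14 -> acc=1608452 shift=21 [end]
Varint 5: bytes[11:14] = 84 96 62 -> value 1608452 (3 byte(s))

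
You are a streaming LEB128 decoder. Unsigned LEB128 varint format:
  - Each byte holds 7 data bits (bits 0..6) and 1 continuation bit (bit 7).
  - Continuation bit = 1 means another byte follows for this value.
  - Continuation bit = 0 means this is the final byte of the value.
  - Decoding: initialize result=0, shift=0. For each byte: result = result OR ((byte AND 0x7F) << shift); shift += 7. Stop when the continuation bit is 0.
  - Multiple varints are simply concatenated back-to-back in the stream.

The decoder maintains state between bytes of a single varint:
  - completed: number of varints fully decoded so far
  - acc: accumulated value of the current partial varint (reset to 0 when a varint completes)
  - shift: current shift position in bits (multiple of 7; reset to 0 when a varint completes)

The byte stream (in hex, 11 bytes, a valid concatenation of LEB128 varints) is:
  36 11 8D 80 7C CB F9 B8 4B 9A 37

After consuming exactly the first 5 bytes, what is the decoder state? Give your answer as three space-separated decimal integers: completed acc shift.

byte[0]=0x36 cont=0 payload=0x36: varint #1 complete (value=54); reset -> completed=1 acc=0 shift=0
byte[1]=0x11 cont=0 payload=0x11: varint #2 complete (value=17); reset -> completed=2 acc=0 shift=0
byte[2]=0x8D cont=1 payload=0x0D: acc |= 13<<0 -> completed=2 acc=13 shift=7
byte[3]=0x80 cont=1 payload=0x00: acc |= 0<<7 -> completed=2 acc=13 shift=14
byte[4]=0x7C cont=0 payload=0x7C: varint #3 complete (value=2031629); reset -> completed=3 acc=0 shift=0

Answer: 3 0 0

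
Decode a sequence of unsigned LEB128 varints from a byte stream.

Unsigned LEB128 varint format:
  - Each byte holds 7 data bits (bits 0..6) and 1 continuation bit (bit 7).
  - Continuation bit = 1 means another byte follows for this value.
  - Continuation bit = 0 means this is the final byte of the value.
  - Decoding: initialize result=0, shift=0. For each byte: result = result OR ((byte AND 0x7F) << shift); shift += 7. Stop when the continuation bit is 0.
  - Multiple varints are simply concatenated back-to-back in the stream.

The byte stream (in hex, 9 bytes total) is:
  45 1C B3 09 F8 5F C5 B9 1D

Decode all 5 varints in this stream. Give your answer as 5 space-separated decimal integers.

Answer: 69 28 1203 12280 482501

Derivation:
  byte[0]=0x45 cont=0 payload=0x45=69: acc |= 69<<0 -> acc=69 shift=7 [end]
Varint 1: bytes[0:1] = 45 -> value 69 (1 byte(s))
  byte[1]=0x1C cont=0 payload=0x1C=28: acc |= 28<<0 -> acc=28 shift=7 [end]
Varint 2: bytes[1:2] = 1C -> value 28 (1 byte(s))
  byte[2]=0xB3 cont=1 payload=0x33=51: acc |= 51<<0 -> acc=51 shift=7
  byte[3]=0x09 cont=0 payload=0x09=9: acc |= 9<<7 -> acc=1203 shift=14 [end]
Varint 3: bytes[2:4] = B3 09 -> value 1203 (2 byte(s))
  byte[4]=0xF8 cont=1 payload=0x78=120: acc |= 120<<0 -> acc=120 shift=7
  byte[5]=0x5F cont=0 payload=0x5F=95: acc |= 95<<7 -> acc=12280 shift=14 [end]
Varint 4: bytes[4:6] = F8 5F -> value 12280 (2 byte(s))
  byte[6]=0xC5 cont=1 payload=0x45=69: acc |= 69<<0 -> acc=69 shift=7
  byte[7]=0xB9 cont=1 payload=0x39=57: acc |= 57<<7 -> acc=7365 shift=14
  byte[8]=0x1D cont=0 payload=0x1D=29: acc |= 29<<14 -> acc=482501 shift=21 [end]
Varint 5: bytes[6:9] = C5 B9 1D -> value 482501 (3 byte(s))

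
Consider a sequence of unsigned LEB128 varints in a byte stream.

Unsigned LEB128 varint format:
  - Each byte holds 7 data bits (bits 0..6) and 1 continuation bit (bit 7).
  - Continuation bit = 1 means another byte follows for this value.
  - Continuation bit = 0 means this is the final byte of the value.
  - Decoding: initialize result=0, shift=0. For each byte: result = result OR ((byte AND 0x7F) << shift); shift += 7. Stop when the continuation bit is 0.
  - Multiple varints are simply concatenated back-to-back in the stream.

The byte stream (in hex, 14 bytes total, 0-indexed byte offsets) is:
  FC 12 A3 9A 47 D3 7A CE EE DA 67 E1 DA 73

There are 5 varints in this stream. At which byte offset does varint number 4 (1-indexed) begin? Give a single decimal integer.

Answer: 7

Derivation:
  byte[0]=0xFC cont=1 payload=0x7C=124: acc |= 124<<0 -> acc=124 shift=7
  byte[1]=0x12 cont=0 payload=0x12=18: acc |= 18<<7 -> acc=2428 shift=14 [end]
Varint 1: bytes[0:2] = FC 12 -> value 2428 (2 byte(s))
  byte[2]=0xA3 cont=1 payload=0x23=35: acc |= 35<<0 -> acc=35 shift=7
  byte[3]=0x9A cont=1 payload=0x1A=26: acc |= 26<<7 -> acc=3363 shift=14
  byte[4]=0x47 cont=0 payload=0x47=71: acc |= 71<<14 -> acc=1166627 shift=21 [end]
Varint 2: bytes[2:5] = A3 9A 47 -> value 1166627 (3 byte(s))
  byte[5]=0xD3 cont=1 payload=0x53=83: acc |= 83<<0 -> acc=83 shift=7
  byte[6]=0x7A cont=0 payload=0x7A=122: acc |= 122<<7 -> acc=15699 shift=14 [end]
Varint 3: bytes[5:7] = D3 7A -> value 15699 (2 byte(s))
  byte[7]=0xCE cont=1 payload=0x4E=78: acc |= 78<<0 -> acc=78 shift=7
  byte[8]=0xEE cont=1 payload=0x6E=110: acc |= 110<<7 -> acc=14158 shift=14
  byte[9]=0xDA cont=1 payload=0x5A=90: acc |= 90<<14 -> acc=1488718 shift=21
  byte[10]=0x67 cont=0 payload=0x67=103: acc |= 103<<21 -> acc=217495374 shift=28 [end]
Varint 4: bytes[7:11] = CE EE DA 67 -> value 217495374 (4 byte(s))
  byte[11]=0xE1 cont=1 payload=0x61=97: acc |= 97<<0 -> acc=97 shift=7
  byte[12]=0xDA cont=1 payload=0x5A=90: acc |= 90<<7 -> acc=11617 shift=14
  byte[13]=0x73 cont=0 payload=0x73=115: acc |= 115<<14 -> acc=1895777 shift=21 [end]
Varint 5: bytes[11:14] = E1 DA 73 -> value 1895777 (3 byte(s))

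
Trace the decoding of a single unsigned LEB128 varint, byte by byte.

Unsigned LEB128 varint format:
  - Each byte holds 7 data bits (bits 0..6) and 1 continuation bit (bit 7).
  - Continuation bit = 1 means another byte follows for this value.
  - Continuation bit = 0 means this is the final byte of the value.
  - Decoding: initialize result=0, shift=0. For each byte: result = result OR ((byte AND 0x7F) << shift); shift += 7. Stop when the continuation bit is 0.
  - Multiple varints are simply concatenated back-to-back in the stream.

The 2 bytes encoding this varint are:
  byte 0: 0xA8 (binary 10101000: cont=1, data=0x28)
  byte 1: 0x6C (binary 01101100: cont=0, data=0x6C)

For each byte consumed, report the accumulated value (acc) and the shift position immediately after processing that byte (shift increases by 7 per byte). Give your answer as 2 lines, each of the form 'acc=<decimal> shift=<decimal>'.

Answer: acc=40 shift=7
acc=13864 shift=14

Derivation:
byte 0=0xA8: payload=0x28=40, contrib = 40<<0 = 40; acc -> 40, shift -> 7
byte 1=0x6C: payload=0x6C=108, contrib = 108<<7 = 13824; acc -> 13864, shift -> 14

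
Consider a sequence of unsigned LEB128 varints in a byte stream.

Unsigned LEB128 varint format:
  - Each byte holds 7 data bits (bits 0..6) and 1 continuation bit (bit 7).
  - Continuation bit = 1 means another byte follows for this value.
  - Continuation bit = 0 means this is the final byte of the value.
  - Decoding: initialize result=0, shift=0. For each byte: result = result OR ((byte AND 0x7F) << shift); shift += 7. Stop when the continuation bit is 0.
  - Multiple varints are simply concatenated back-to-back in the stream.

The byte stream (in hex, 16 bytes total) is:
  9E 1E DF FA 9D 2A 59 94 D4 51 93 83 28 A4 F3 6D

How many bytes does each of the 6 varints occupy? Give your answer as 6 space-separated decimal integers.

Answer: 2 4 1 3 3 3

Derivation:
  byte[0]=0x9E cont=1 payload=0x1E=30: acc |= 30<<0 -> acc=30 shift=7
  byte[1]=0x1E cont=0 payload=0x1E=30: acc |= 30<<7 -> acc=3870 shift=14 [end]
Varint 1: bytes[0:2] = 9E 1E -> value 3870 (2 byte(s))
  byte[2]=0xDF cont=1 payload=0x5F=95: acc |= 95<<0 -> acc=95 shift=7
  byte[3]=0xFA cont=1 payload=0x7A=122: acc |= 122<<7 -> acc=15711 shift=14
  byte[4]=0x9D cont=1 payload=0x1D=29: acc |= 29<<14 -> acc=490847 shift=21
  byte[5]=0x2A cont=0 payload=0x2A=42: acc |= 42<<21 -> acc=88571231 shift=28 [end]
Varint 2: bytes[2:6] = DF FA 9D 2A -> value 88571231 (4 byte(s))
  byte[6]=0x59 cont=0 payload=0x59=89: acc |= 89<<0 -> acc=89 shift=7 [end]
Varint 3: bytes[6:7] = 59 -> value 89 (1 byte(s))
  byte[7]=0x94 cont=1 payload=0x14=20: acc |= 20<<0 -> acc=20 shift=7
  byte[8]=0xD4 cont=1 payload=0x54=84: acc |= 84<<7 -> acc=10772 shift=14
  byte[9]=0x51 cont=0 payload=0x51=81: acc |= 81<<14 -> acc=1337876 shift=21 [end]
Varint 4: bytes[7:10] = 94 D4 51 -> value 1337876 (3 byte(s))
  byte[10]=0x93 cont=1 payload=0x13=19: acc |= 19<<0 -> acc=19 shift=7
  byte[11]=0x83 cont=1 payload=0x03=3: acc |= 3<<7 -> acc=403 shift=14
  byte[12]=0x28 cont=0 payload=0x28=40: acc |= 40<<14 -> acc=655763 shift=21 [end]
Varint 5: bytes[10:13] = 93 83 28 -> value 655763 (3 byte(s))
  byte[13]=0xA4 cont=1 payload=0x24=36: acc |= 36<<0 -> acc=36 shift=7
  byte[14]=0xF3 cont=1 payload=0x73=115: acc |= 115<<7 -> acc=14756 shift=14
  byte[15]=0x6D cont=0 payload=0x6D=109: acc |= 109<<14 -> acc=1800612 shift=21 [end]
Varint 6: bytes[13:16] = A4 F3 6D -> value 1800612 (3 byte(s))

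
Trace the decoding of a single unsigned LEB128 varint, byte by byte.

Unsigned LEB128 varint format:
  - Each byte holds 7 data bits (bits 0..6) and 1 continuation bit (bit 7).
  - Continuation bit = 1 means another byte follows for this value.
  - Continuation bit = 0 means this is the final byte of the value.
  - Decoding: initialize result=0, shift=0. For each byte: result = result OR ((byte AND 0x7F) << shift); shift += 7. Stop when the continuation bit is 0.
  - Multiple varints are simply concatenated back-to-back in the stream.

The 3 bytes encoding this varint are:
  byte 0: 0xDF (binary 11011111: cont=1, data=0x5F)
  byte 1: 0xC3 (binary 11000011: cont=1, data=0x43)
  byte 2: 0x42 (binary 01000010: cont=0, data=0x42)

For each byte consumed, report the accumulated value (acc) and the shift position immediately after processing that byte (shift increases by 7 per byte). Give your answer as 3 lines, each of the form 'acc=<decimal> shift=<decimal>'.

byte 0=0xDF: payload=0x5F=95, contrib = 95<<0 = 95; acc -> 95, shift -> 7
byte 1=0xC3: payload=0x43=67, contrib = 67<<7 = 8576; acc -> 8671, shift -> 14
byte 2=0x42: payload=0x42=66, contrib = 66<<14 = 1081344; acc -> 1090015, shift -> 21

Answer: acc=95 shift=7
acc=8671 shift=14
acc=1090015 shift=21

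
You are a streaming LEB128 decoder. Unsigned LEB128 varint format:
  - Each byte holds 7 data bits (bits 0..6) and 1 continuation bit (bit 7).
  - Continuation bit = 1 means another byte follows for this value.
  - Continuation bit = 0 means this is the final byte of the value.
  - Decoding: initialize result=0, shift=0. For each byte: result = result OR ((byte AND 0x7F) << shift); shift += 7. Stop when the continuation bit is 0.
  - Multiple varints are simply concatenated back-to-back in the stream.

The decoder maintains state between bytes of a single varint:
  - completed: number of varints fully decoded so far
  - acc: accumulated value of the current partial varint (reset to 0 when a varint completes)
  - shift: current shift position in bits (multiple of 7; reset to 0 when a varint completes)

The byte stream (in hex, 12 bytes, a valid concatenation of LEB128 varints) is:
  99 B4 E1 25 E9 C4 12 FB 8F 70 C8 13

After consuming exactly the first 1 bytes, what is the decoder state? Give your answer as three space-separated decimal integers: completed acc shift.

byte[0]=0x99 cont=1 payload=0x19: acc |= 25<<0 -> completed=0 acc=25 shift=7

Answer: 0 25 7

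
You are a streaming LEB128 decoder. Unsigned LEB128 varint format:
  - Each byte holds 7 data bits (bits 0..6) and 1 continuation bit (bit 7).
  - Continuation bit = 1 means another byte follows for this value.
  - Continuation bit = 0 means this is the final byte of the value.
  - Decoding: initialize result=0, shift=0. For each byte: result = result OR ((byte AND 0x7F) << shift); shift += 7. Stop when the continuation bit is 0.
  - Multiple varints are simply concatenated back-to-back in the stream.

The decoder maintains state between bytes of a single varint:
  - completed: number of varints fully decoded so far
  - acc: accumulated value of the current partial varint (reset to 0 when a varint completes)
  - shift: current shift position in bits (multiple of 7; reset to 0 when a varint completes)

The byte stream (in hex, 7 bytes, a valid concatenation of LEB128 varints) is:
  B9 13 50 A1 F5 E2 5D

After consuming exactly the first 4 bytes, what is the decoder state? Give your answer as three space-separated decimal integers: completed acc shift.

Answer: 2 33 7

Derivation:
byte[0]=0xB9 cont=1 payload=0x39: acc |= 57<<0 -> completed=0 acc=57 shift=7
byte[1]=0x13 cont=0 payload=0x13: varint #1 complete (value=2489); reset -> completed=1 acc=0 shift=0
byte[2]=0x50 cont=0 payload=0x50: varint #2 complete (value=80); reset -> completed=2 acc=0 shift=0
byte[3]=0xA1 cont=1 payload=0x21: acc |= 33<<0 -> completed=2 acc=33 shift=7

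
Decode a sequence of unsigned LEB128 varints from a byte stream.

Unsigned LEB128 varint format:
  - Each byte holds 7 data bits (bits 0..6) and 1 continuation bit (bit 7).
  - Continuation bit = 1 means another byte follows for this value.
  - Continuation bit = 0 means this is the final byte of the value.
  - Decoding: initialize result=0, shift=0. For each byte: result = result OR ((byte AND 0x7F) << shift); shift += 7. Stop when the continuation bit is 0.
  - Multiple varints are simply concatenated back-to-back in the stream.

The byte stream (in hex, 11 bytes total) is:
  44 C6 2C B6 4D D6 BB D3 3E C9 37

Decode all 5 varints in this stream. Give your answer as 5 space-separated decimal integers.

Answer: 68 5702 9910 131390934 7113

Derivation:
  byte[0]=0x44 cont=0 payload=0x44=68: acc |= 68<<0 -> acc=68 shift=7 [end]
Varint 1: bytes[0:1] = 44 -> value 68 (1 byte(s))
  byte[1]=0xC6 cont=1 payload=0x46=70: acc |= 70<<0 -> acc=70 shift=7
  byte[2]=0x2C cont=0 payload=0x2C=44: acc |= 44<<7 -> acc=5702 shift=14 [end]
Varint 2: bytes[1:3] = C6 2C -> value 5702 (2 byte(s))
  byte[3]=0xB6 cont=1 payload=0x36=54: acc |= 54<<0 -> acc=54 shift=7
  byte[4]=0x4D cont=0 payload=0x4D=77: acc |= 77<<7 -> acc=9910 shift=14 [end]
Varint 3: bytes[3:5] = B6 4D -> value 9910 (2 byte(s))
  byte[5]=0xD6 cont=1 payload=0x56=86: acc |= 86<<0 -> acc=86 shift=7
  byte[6]=0xBB cont=1 payload=0x3B=59: acc |= 59<<7 -> acc=7638 shift=14
  byte[7]=0xD3 cont=1 payload=0x53=83: acc |= 83<<14 -> acc=1367510 shift=21
  byte[8]=0x3E cont=0 payload=0x3E=62: acc |= 62<<21 -> acc=131390934 shift=28 [end]
Varint 4: bytes[5:9] = D6 BB D3 3E -> value 131390934 (4 byte(s))
  byte[9]=0xC9 cont=1 payload=0x49=73: acc |= 73<<0 -> acc=73 shift=7
  byte[10]=0x37 cont=0 payload=0x37=55: acc |= 55<<7 -> acc=7113 shift=14 [end]
Varint 5: bytes[9:11] = C9 37 -> value 7113 (2 byte(s))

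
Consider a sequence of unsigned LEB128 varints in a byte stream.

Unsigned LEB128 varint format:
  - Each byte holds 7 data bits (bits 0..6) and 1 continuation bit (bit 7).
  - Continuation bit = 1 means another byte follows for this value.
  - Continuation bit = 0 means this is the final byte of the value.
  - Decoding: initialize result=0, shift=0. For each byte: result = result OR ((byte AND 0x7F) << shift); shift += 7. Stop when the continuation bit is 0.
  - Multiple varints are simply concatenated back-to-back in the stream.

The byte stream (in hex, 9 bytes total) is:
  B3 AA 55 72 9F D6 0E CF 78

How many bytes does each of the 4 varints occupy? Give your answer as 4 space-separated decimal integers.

  byte[0]=0xB3 cont=1 payload=0x33=51: acc |= 51<<0 -> acc=51 shift=7
  byte[1]=0xAA cont=1 payload=0x2A=42: acc |= 42<<7 -> acc=5427 shift=14
  byte[2]=0x55 cont=0 payload=0x55=85: acc |= 85<<14 -> acc=1398067 shift=21 [end]
Varint 1: bytes[0:3] = B3 AA 55 -> value 1398067 (3 byte(s))
  byte[3]=0x72 cont=0 payload=0x72=114: acc |= 114<<0 -> acc=114 shift=7 [end]
Varint 2: bytes[3:4] = 72 -> value 114 (1 byte(s))
  byte[4]=0x9F cont=1 payload=0x1F=31: acc |= 31<<0 -> acc=31 shift=7
  byte[5]=0xD6 cont=1 payload=0x56=86: acc |= 86<<7 -> acc=11039 shift=14
  byte[6]=0x0E cont=0 payload=0x0E=14: acc |= 14<<14 -> acc=240415 shift=21 [end]
Varint 3: bytes[4:7] = 9F D6 0E -> value 240415 (3 byte(s))
  byte[7]=0xCF cont=1 payload=0x4F=79: acc |= 79<<0 -> acc=79 shift=7
  byte[8]=0x78 cont=0 payload=0x78=120: acc |= 120<<7 -> acc=15439 shift=14 [end]
Varint 4: bytes[7:9] = CF 78 -> value 15439 (2 byte(s))

Answer: 3 1 3 2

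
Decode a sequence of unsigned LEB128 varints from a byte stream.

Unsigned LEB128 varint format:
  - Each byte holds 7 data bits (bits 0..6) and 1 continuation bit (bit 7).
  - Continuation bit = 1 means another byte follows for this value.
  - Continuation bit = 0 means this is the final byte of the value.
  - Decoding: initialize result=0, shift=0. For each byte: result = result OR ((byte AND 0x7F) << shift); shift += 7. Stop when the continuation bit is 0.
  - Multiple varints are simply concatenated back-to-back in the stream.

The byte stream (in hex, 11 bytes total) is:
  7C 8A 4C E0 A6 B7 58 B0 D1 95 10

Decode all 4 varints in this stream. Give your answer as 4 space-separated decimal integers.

  byte[0]=0x7C cont=0 payload=0x7C=124: acc |= 124<<0 -> acc=124 shift=7 [end]
Varint 1: bytes[0:1] = 7C -> value 124 (1 byte(s))
  byte[1]=0x8A cont=1 payload=0x0A=10: acc |= 10<<0 -> acc=10 shift=7
  byte[2]=0x4C cont=0 payload=0x4C=76: acc |= 76<<7 -> acc=9738 shift=14 [end]
Varint 2: bytes[1:3] = 8A 4C -> value 9738 (2 byte(s))
  byte[3]=0xE0 cont=1 payload=0x60=96: acc |= 96<<0 -> acc=96 shift=7
  byte[4]=0xA6 cont=1 payload=0x26=38: acc |= 38<<7 -> acc=4960 shift=14
  byte[5]=0xB7 cont=1 payload=0x37=55: acc |= 55<<14 -> acc=906080 shift=21
  byte[6]=0x58 cont=0 payload=0x58=88: acc |= 88<<21 -> acc=185455456 shift=28 [end]
Varint 3: bytes[3:7] = E0 A6 B7 58 -> value 185455456 (4 byte(s))
  byte[7]=0xB0 cont=1 payload=0x30=48: acc |= 48<<0 -> acc=48 shift=7
  byte[8]=0xD1 cont=1 payload=0x51=81: acc |= 81<<7 -> acc=10416 shift=14
  byte[9]=0x95 cont=1 payload=0x15=21: acc |= 21<<14 -> acc=354480 shift=21
  byte[10]=0x10 cont=0 payload=0x10=16: acc |= 16<<21 -> acc=33908912 shift=28 [end]
Varint 4: bytes[7:11] = B0 D1 95 10 -> value 33908912 (4 byte(s))

Answer: 124 9738 185455456 33908912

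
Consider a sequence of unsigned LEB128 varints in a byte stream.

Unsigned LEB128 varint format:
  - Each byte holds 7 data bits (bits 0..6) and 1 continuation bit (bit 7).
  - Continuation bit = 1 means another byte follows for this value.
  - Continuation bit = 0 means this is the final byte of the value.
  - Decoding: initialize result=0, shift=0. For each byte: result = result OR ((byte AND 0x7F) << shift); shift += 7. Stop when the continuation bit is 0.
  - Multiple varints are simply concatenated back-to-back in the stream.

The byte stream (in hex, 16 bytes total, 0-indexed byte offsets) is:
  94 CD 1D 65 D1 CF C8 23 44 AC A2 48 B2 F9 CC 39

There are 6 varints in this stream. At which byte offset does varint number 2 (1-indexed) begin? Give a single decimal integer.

Answer: 3

Derivation:
  byte[0]=0x94 cont=1 payload=0x14=20: acc |= 20<<0 -> acc=20 shift=7
  byte[1]=0xCD cont=1 payload=0x4D=77: acc |= 77<<7 -> acc=9876 shift=14
  byte[2]=0x1D cont=0 payload=0x1D=29: acc |= 29<<14 -> acc=485012 shift=21 [end]
Varint 1: bytes[0:3] = 94 CD 1D -> value 485012 (3 byte(s))
  byte[3]=0x65 cont=0 payload=0x65=101: acc |= 101<<0 -> acc=101 shift=7 [end]
Varint 2: bytes[3:4] = 65 -> value 101 (1 byte(s))
  byte[4]=0xD1 cont=1 payload=0x51=81: acc |= 81<<0 -> acc=81 shift=7
  byte[5]=0xCF cont=1 payload=0x4F=79: acc |= 79<<7 -> acc=10193 shift=14
  byte[6]=0xC8 cont=1 payload=0x48=72: acc |= 72<<14 -> acc=1189841 shift=21
  byte[7]=0x23 cont=0 payload=0x23=35: acc |= 35<<21 -> acc=74590161 shift=28 [end]
Varint 3: bytes[4:8] = D1 CF C8 23 -> value 74590161 (4 byte(s))
  byte[8]=0x44 cont=0 payload=0x44=68: acc |= 68<<0 -> acc=68 shift=7 [end]
Varint 4: bytes[8:9] = 44 -> value 68 (1 byte(s))
  byte[9]=0xAC cont=1 payload=0x2C=44: acc |= 44<<0 -> acc=44 shift=7
  byte[10]=0xA2 cont=1 payload=0x22=34: acc |= 34<<7 -> acc=4396 shift=14
  byte[11]=0x48 cont=0 payload=0x48=72: acc |= 72<<14 -> acc=1184044 shift=21 [end]
Varint 5: bytes[9:12] = AC A2 48 -> value 1184044 (3 byte(s))
  byte[12]=0xB2 cont=1 payload=0x32=50: acc |= 50<<0 -> acc=50 shift=7
  byte[13]=0xF9 cont=1 payload=0x79=121: acc |= 121<<7 -> acc=15538 shift=14
  byte[14]=0xCC cont=1 payload=0x4C=76: acc |= 76<<14 -> acc=1260722 shift=21
  byte[15]=0x39 cont=0 payload=0x39=57: acc |= 57<<21 -> acc=120798386 shift=28 [end]
Varint 6: bytes[12:16] = B2 F9 CC 39 -> value 120798386 (4 byte(s))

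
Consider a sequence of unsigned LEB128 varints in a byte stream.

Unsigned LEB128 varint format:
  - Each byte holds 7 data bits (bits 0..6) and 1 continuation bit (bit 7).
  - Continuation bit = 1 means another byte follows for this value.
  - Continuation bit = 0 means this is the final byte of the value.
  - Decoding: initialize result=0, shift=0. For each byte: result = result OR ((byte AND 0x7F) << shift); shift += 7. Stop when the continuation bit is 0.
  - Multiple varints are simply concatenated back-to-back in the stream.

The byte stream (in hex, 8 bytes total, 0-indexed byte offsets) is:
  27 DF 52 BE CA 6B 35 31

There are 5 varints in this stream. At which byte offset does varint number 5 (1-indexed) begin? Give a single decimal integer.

Answer: 7

Derivation:
  byte[0]=0x27 cont=0 payload=0x27=39: acc |= 39<<0 -> acc=39 shift=7 [end]
Varint 1: bytes[0:1] = 27 -> value 39 (1 byte(s))
  byte[1]=0xDF cont=1 payload=0x5F=95: acc |= 95<<0 -> acc=95 shift=7
  byte[2]=0x52 cont=0 payload=0x52=82: acc |= 82<<7 -> acc=10591 shift=14 [end]
Varint 2: bytes[1:3] = DF 52 -> value 10591 (2 byte(s))
  byte[3]=0xBE cont=1 payload=0x3E=62: acc |= 62<<0 -> acc=62 shift=7
  byte[4]=0xCA cont=1 payload=0x4A=74: acc |= 74<<7 -> acc=9534 shift=14
  byte[5]=0x6B cont=0 payload=0x6B=107: acc |= 107<<14 -> acc=1762622 shift=21 [end]
Varint 3: bytes[3:6] = BE CA 6B -> value 1762622 (3 byte(s))
  byte[6]=0x35 cont=0 payload=0x35=53: acc |= 53<<0 -> acc=53 shift=7 [end]
Varint 4: bytes[6:7] = 35 -> value 53 (1 byte(s))
  byte[7]=0x31 cont=0 payload=0x31=49: acc |= 49<<0 -> acc=49 shift=7 [end]
Varint 5: bytes[7:8] = 31 -> value 49 (1 byte(s))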